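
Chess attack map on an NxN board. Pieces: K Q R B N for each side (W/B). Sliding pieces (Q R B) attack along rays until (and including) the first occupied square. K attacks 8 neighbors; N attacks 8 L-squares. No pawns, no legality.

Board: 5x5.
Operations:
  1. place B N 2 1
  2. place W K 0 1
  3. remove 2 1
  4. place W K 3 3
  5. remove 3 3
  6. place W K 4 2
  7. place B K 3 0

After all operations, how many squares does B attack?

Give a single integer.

Op 1: place BN@(2,1)
Op 2: place WK@(0,1)
Op 3: remove (2,1)
Op 4: place WK@(3,3)
Op 5: remove (3,3)
Op 6: place WK@(4,2)
Op 7: place BK@(3,0)
Per-piece attacks for B:
  BK@(3,0): attacks (3,1) (4,0) (2,0) (4,1) (2,1)
Union (5 distinct): (2,0) (2,1) (3,1) (4,0) (4,1)

Answer: 5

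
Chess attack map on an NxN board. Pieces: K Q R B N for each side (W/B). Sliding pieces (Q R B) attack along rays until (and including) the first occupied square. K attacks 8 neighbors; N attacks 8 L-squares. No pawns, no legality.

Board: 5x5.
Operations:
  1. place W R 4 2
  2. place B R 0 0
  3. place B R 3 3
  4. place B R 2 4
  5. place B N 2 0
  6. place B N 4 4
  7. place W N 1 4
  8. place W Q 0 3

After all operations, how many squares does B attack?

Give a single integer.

Op 1: place WR@(4,2)
Op 2: place BR@(0,0)
Op 3: place BR@(3,3)
Op 4: place BR@(2,4)
Op 5: place BN@(2,0)
Op 6: place BN@(4,4)
Op 7: place WN@(1,4)
Op 8: place WQ@(0,3)
Per-piece attacks for B:
  BR@(0,0): attacks (0,1) (0,2) (0,3) (1,0) (2,0) [ray(0,1) blocked at (0,3); ray(1,0) blocked at (2,0)]
  BN@(2,0): attacks (3,2) (4,1) (1,2) (0,1)
  BR@(2,4): attacks (2,3) (2,2) (2,1) (2,0) (3,4) (4,4) (1,4) [ray(0,-1) blocked at (2,0); ray(1,0) blocked at (4,4); ray(-1,0) blocked at (1,4)]
  BR@(3,3): attacks (3,4) (3,2) (3,1) (3,0) (4,3) (2,3) (1,3) (0,3) [ray(-1,0) blocked at (0,3)]
  BN@(4,4): attacks (3,2) (2,3)
Union (18 distinct): (0,1) (0,2) (0,3) (1,0) (1,2) (1,3) (1,4) (2,0) (2,1) (2,2) (2,3) (3,0) (3,1) (3,2) (3,4) (4,1) (4,3) (4,4)

Answer: 18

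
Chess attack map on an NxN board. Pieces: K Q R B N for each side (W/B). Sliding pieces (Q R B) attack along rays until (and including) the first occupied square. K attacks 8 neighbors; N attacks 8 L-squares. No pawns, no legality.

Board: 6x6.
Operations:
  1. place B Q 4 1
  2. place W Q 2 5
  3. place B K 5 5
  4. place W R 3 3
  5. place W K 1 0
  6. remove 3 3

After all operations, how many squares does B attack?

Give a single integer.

Op 1: place BQ@(4,1)
Op 2: place WQ@(2,5)
Op 3: place BK@(5,5)
Op 4: place WR@(3,3)
Op 5: place WK@(1,0)
Op 6: remove (3,3)
Per-piece attacks for B:
  BQ@(4,1): attacks (4,2) (4,3) (4,4) (4,5) (4,0) (5,1) (3,1) (2,1) (1,1) (0,1) (5,2) (5,0) (3,2) (2,3) (1,4) (0,5) (3,0)
  BK@(5,5): attacks (5,4) (4,5) (4,4)
Union (18 distinct): (0,1) (0,5) (1,1) (1,4) (2,1) (2,3) (3,0) (3,1) (3,2) (4,0) (4,2) (4,3) (4,4) (4,5) (5,0) (5,1) (5,2) (5,4)

Answer: 18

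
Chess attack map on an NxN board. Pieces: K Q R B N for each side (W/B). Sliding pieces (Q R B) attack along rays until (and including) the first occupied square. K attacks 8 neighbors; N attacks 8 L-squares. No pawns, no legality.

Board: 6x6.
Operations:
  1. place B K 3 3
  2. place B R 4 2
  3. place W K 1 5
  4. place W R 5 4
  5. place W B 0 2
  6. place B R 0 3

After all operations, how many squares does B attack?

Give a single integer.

Answer: 18

Derivation:
Op 1: place BK@(3,3)
Op 2: place BR@(4,2)
Op 3: place WK@(1,5)
Op 4: place WR@(5,4)
Op 5: place WB@(0,2)
Op 6: place BR@(0,3)
Per-piece attacks for B:
  BR@(0,3): attacks (0,4) (0,5) (0,2) (1,3) (2,3) (3,3) [ray(0,-1) blocked at (0,2); ray(1,0) blocked at (3,3)]
  BK@(3,3): attacks (3,4) (3,2) (4,3) (2,3) (4,4) (4,2) (2,4) (2,2)
  BR@(4,2): attacks (4,3) (4,4) (4,5) (4,1) (4,0) (5,2) (3,2) (2,2) (1,2) (0,2) [ray(-1,0) blocked at (0,2)]
Union (18 distinct): (0,2) (0,4) (0,5) (1,2) (1,3) (2,2) (2,3) (2,4) (3,2) (3,3) (3,4) (4,0) (4,1) (4,2) (4,3) (4,4) (4,5) (5,2)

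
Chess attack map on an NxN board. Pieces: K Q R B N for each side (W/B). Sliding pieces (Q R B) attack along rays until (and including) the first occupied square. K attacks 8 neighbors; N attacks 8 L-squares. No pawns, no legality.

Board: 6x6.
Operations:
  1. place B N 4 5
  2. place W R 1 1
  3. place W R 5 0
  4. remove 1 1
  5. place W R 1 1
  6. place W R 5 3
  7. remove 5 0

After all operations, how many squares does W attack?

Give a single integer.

Op 1: place BN@(4,5)
Op 2: place WR@(1,1)
Op 3: place WR@(5,0)
Op 4: remove (1,1)
Op 5: place WR@(1,1)
Op 6: place WR@(5,3)
Op 7: remove (5,0)
Per-piece attacks for W:
  WR@(1,1): attacks (1,2) (1,3) (1,4) (1,5) (1,0) (2,1) (3,1) (4,1) (5,1) (0,1)
  WR@(5,3): attacks (5,4) (5,5) (5,2) (5,1) (5,0) (4,3) (3,3) (2,3) (1,3) (0,3)
Union (18 distinct): (0,1) (0,3) (1,0) (1,2) (1,3) (1,4) (1,5) (2,1) (2,3) (3,1) (3,3) (4,1) (4,3) (5,0) (5,1) (5,2) (5,4) (5,5)

Answer: 18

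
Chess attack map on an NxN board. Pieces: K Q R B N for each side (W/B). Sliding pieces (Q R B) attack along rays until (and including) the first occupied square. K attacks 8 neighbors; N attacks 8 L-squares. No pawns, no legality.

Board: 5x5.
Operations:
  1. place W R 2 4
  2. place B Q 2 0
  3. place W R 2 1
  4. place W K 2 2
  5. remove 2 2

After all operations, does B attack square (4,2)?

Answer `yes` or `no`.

Answer: yes

Derivation:
Op 1: place WR@(2,4)
Op 2: place BQ@(2,0)
Op 3: place WR@(2,1)
Op 4: place WK@(2,2)
Op 5: remove (2,2)
Per-piece attacks for B:
  BQ@(2,0): attacks (2,1) (3,0) (4,0) (1,0) (0,0) (3,1) (4,2) (1,1) (0,2) [ray(0,1) blocked at (2,1)]
B attacks (4,2): yes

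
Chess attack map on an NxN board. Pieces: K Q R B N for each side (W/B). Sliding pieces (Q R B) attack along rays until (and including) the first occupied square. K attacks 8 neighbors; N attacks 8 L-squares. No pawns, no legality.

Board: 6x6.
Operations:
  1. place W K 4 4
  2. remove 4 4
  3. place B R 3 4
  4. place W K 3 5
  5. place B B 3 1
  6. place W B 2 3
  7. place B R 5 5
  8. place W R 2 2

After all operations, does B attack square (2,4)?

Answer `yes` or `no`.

Answer: yes

Derivation:
Op 1: place WK@(4,4)
Op 2: remove (4,4)
Op 3: place BR@(3,4)
Op 4: place WK@(3,5)
Op 5: place BB@(3,1)
Op 6: place WB@(2,3)
Op 7: place BR@(5,5)
Op 8: place WR@(2,2)
Per-piece attacks for B:
  BB@(3,1): attacks (4,2) (5,3) (4,0) (2,2) (2,0) [ray(-1,1) blocked at (2,2)]
  BR@(3,4): attacks (3,5) (3,3) (3,2) (3,1) (4,4) (5,4) (2,4) (1,4) (0,4) [ray(0,1) blocked at (3,5); ray(0,-1) blocked at (3,1)]
  BR@(5,5): attacks (5,4) (5,3) (5,2) (5,1) (5,0) (4,5) (3,5) [ray(-1,0) blocked at (3,5)]
B attacks (2,4): yes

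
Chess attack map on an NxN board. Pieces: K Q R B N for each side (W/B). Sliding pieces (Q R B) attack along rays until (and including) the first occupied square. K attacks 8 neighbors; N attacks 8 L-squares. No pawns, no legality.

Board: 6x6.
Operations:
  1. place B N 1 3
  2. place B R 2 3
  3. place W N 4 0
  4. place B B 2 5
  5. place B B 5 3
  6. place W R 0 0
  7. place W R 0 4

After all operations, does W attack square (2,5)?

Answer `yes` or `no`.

Op 1: place BN@(1,3)
Op 2: place BR@(2,3)
Op 3: place WN@(4,0)
Op 4: place BB@(2,5)
Op 5: place BB@(5,3)
Op 6: place WR@(0,0)
Op 7: place WR@(0,4)
Per-piece attacks for W:
  WR@(0,0): attacks (0,1) (0,2) (0,3) (0,4) (1,0) (2,0) (3,0) (4,0) [ray(0,1) blocked at (0,4); ray(1,0) blocked at (4,0)]
  WR@(0,4): attacks (0,5) (0,3) (0,2) (0,1) (0,0) (1,4) (2,4) (3,4) (4,4) (5,4) [ray(0,-1) blocked at (0,0)]
  WN@(4,0): attacks (5,2) (3,2) (2,1)
W attacks (2,5): no

Answer: no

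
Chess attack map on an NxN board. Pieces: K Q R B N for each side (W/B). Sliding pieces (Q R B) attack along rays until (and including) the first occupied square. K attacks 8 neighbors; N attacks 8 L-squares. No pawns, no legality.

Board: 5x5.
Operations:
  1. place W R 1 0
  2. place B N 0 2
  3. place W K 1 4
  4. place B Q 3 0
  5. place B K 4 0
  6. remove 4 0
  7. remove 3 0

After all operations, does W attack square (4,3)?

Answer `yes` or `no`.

Op 1: place WR@(1,0)
Op 2: place BN@(0,2)
Op 3: place WK@(1,4)
Op 4: place BQ@(3,0)
Op 5: place BK@(4,0)
Op 6: remove (4,0)
Op 7: remove (3,0)
Per-piece attacks for W:
  WR@(1,0): attacks (1,1) (1,2) (1,3) (1,4) (2,0) (3,0) (4,0) (0,0) [ray(0,1) blocked at (1,4)]
  WK@(1,4): attacks (1,3) (2,4) (0,4) (2,3) (0,3)
W attacks (4,3): no

Answer: no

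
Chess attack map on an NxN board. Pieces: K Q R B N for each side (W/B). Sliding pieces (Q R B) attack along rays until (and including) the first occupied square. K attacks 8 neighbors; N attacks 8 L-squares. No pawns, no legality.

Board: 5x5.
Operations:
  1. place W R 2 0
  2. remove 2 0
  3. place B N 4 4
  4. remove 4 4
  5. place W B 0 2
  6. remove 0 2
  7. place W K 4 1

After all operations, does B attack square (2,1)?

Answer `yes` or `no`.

Answer: no

Derivation:
Op 1: place WR@(2,0)
Op 2: remove (2,0)
Op 3: place BN@(4,4)
Op 4: remove (4,4)
Op 5: place WB@(0,2)
Op 6: remove (0,2)
Op 7: place WK@(4,1)
Per-piece attacks for B:
B attacks (2,1): no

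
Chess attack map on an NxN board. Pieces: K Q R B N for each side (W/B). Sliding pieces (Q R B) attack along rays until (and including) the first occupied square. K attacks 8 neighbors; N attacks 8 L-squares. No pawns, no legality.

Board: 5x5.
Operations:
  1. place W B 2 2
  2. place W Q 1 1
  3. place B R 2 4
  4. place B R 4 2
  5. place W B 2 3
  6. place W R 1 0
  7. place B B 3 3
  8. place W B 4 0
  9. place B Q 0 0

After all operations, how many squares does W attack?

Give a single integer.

Answer: 19

Derivation:
Op 1: place WB@(2,2)
Op 2: place WQ@(1,1)
Op 3: place BR@(2,4)
Op 4: place BR@(4,2)
Op 5: place WB@(2,3)
Op 6: place WR@(1,0)
Op 7: place BB@(3,3)
Op 8: place WB@(4,0)
Op 9: place BQ@(0,0)
Per-piece attacks for W:
  WR@(1,0): attacks (1,1) (2,0) (3,0) (4,0) (0,0) [ray(0,1) blocked at (1,1); ray(1,0) blocked at (4,0); ray(-1,0) blocked at (0,0)]
  WQ@(1,1): attacks (1,2) (1,3) (1,4) (1,0) (2,1) (3,1) (4,1) (0,1) (2,2) (2,0) (0,2) (0,0) [ray(0,-1) blocked at (1,0); ray(1,1) blocked at (2,2); ray(-1,-1) blocked at (0,0)]
  WB@(2,2): attacks (3,3) (3,1) (4,0) (1,3) (0,4) (1,1) [ray(1,1) blocked at (3,3); ray(1,-1) blocked at (4,0); ray(-1,-1) blocked at (1,1)]
  WB@(2,3): attacks (3,4) (3,2) (4,1) (1,4) (1,2) (0,1)
  WB@(4,0): attacks (3,1) (2,2) [ray(-1,1) blocked at (2,2)]
Union (19 distinct): (0,0) (0,1) (0,2) (0,4) (1,0) (1,1) (1,2) (1,3) (1,4) (2,0) (2,1) (2,2) (3,0) (3,1) (3,2) (3,3) (3,4) (4,0) (4,1)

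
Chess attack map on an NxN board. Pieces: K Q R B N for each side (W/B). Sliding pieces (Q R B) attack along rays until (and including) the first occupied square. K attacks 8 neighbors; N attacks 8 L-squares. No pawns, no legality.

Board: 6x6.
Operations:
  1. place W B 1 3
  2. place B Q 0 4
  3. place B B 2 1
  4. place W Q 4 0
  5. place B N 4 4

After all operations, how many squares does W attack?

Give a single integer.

Op 1: place WB@(1,3)
Op 2: place BQ@(0,4)
Op 3: place BB@(2,1)
Op 4: place WQ@(4,0)
Op 5: place BN@(4,4)
Per-piece attacks for W:
  WB@(1,3): attacks (2,4) (3,5) (2,2) (3,1) (4,0) (0,4) (0,2) [ray(1,-1) blocked at (4,0); ray(-1,1) blocked at (0,4)]
  WQ@(4,0): attacks (4,1) (4,2) (4,3) (4,4) (5,0) (3,0) (2,0) (1,0) (0,0) (5,1) (3,1) (2,2) (1,3) [ray(0,1) blocked at (4,4); ray(-1,1) blocked at (1,3)]
Union (18 distinct): (0,0) (0,2) (0,4) (1,0) (1,3) (2,0) (2,2) (2,4) (3,0) (3,1) (3,5) (4,0) (4,1) (4,2) (4,3) (4,4) (5,0) (5,1)

Answer: 18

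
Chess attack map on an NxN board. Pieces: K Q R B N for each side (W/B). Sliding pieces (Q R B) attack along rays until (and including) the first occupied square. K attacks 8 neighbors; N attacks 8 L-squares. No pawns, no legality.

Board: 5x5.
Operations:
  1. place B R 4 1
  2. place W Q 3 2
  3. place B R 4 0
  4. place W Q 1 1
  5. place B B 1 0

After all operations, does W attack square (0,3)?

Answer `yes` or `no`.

Op 1: place BR@(4,1)
Op 2: place WQ@(3,2)
Op 3: place BR@(4,0)
Op 4: place WQ@(1,1)
Op 5: place BB@(1,0)
Per-piece attacks for W:
  WQ@(1,1): attacks (1,2) (1,3) (1,4) (1,0) (2,1) (3,1) (4,1) (0,1) (2,2) (3,3) (4,4) (2,0) (0,2) (0,0) [ray(0,-1) blocked at (1,0); ray(1,0) blocked at (4,1)]
  WQ@(3,2): attacks (3,3) (3,4) (3,1) (3,0) (4,2) (2,2) (1,2) (0,2) (4,3) (4,1) (2,3) (1,4) (2,1) (1,0) [ray(1,-1) blocked at (4,1); ray(-1,-1) blocked at (1,0)]
W attacks (0,3): no

Answer: no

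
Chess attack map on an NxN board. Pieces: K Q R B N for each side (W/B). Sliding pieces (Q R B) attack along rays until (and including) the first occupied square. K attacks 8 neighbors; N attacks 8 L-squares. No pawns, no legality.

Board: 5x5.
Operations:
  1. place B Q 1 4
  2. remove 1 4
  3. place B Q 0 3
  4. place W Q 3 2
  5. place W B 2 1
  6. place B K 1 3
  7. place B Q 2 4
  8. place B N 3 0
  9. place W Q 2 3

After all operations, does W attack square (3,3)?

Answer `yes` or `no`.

Answer: yes

Derivation:
Op 1: place BQ@(1,4)
Op 2: remove (1,4)
Op 3: place BQ@(0,3)
Op 4: place WQ@(3,2)
Op 5: place WB@(2,1)
Op 6: place BK@(1,3)
Op 7: place BQ@(2,4)
Op 8: place BN@(3,0)
Op 9: place WQ@(2,3)
Per-piece attacks for W:
  WB@(2,1): attacks (3,2) (3,0) (1,2) (0,3) (1,0) [ray(1,1) blocked at (3,2); ray(1,-1) blocked at (3,0); ray(-1,1) blocked at (0,3)]
  WQ@(2,3): attacks (2,4) (2,2) (2,1) (3,3) (4,3) (1,3) (3,4) (3,2) (1,4) (1,2) (0,1) [ray(0,1) blocked at (2,4); ray(0,-1) blocked at (2,1); ray(-1,0) blocked at (1,3); ray(1,-1) blocked at (3,2)]
  WQ@(3,2): attacks (3,3) (3,4) (3,1) (3,0) (4,2) (2,2) (1,2) (0,2) (4,3) (4,1) (2,3) (2,1) [ray(0,-1) blocked at (3,0); ray(-1,1) blocked at (2,3); ray(-1,-1) blocked at (2,1)]
W attacks (3,3): yes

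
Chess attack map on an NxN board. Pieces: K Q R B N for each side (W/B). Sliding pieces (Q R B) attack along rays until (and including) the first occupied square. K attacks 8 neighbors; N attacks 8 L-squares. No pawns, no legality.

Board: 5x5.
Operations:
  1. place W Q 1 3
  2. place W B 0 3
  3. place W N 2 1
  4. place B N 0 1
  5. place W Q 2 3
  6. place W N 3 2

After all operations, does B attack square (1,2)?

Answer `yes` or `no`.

Answer: no

Derivation:
Op 1: place WQ@(1,3)
Op 2: place WB@(0,3)
Op 3: place WN@(2,1)
Op 4: place BN@(0,1)
Op 5: place WQ@(2,3)
Op 6: place WN@(3,2)
Per-piece attacks for B:
  BN@(0,1): attacks (1,3) (2,2) (2,0)
B attacks (1,2): no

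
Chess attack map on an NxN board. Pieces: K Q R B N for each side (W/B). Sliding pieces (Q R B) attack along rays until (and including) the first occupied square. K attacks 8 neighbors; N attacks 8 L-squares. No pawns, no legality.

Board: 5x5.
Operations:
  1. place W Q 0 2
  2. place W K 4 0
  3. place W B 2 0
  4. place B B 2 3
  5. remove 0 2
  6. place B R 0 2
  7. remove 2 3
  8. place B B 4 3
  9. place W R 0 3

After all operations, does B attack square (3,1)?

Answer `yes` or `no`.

Answer: no

Derivation:
Op 1: place WQ@(0,2)
Op 2: place WK@(4,0)
Op 3: place WB@(2,0)
Op 4: place BB@(2,3)
Op 5: remove (0,2)
Op 6: place BR@(0,2)
Op 7: remove (2,3)
Op 8: place BB@(4,3)
Op 9: place WR@(0,3)
Per-piece attacks for B:
  BR@(0,2): attacks (0,3) (0,1) (0,0) (1,2) (2,2) (3,2) (4,2) [ray(0,1) blocked at (0,3)]
  BB@(4,3): attacks (3,4) (3,2) (2,1) (1,0)
B attacks (3,1): no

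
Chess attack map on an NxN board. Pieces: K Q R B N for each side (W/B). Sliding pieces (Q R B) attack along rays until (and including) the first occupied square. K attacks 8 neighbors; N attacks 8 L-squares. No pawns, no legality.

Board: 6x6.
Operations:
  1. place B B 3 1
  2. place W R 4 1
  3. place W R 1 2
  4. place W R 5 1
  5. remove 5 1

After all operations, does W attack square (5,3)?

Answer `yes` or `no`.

Answer: no

Derivation:
Op 1: place BB@(3,1)
Op 2: place WR@(4,1)
Op 3: place WR@(1,2)
Op 4: place WR@(5,1)
Op 5: remove (5,1)
Per-piece attacks for W:
  WR@(1,2): attacks (1,3) (1,4) (1,5) (1,1) (1,0) (2,2) (3,2) (4,2) (5,2) (0,2)
  WR@(4,1): attacks (4,2) (4,3) (4,4) (4,5) (4,0) (5,1) (3,1) [ray(-1,0) blocked at (3,1)]
W attacks (5,3): no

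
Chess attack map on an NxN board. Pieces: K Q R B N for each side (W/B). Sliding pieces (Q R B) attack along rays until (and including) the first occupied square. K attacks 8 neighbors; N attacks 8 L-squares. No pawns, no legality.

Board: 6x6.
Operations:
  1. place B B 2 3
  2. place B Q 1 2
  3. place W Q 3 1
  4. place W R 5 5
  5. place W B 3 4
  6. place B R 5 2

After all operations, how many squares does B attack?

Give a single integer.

Answer: 24

Derivation:
Op 1: place BB@(2,3)
Op 2: place BQ@(1,2)
Op 3: place WQ@(3,1)
Op 4: place WR@(5,5)
Op 5: place WB@(3,4)
Op 6: place BR@(5,2)
Per-piece attacks for B:
  BQ@(1,2): attacks (1,3) (1,4) (1,5) (1,1) (1,0) (2,2) (3,2) (4,2) (5,2) (0,2) (2,3) (2,1) (3,0) (0,3) (0,1) [ray(1,0) blocked at (5,2); ray(1,1) blocked at (2,3)]
  BB@(2,3): attacks (3,4) (3,2) (4,1) (5,0) (1,4) (0,5) (1,2) [ray(1,1) blocked at (3,4); ray(-1,-1) blocked at (1,2)]
  BR@(5,2): attacks (5,3) (5,4) (5,5) (5,1) (5,0) (4,2) (3,2) (2,2) (1,2) [ray(0,1) blocked at (5,5); ray(-1,0) blocked at (1,2)]
Union (24 distinct): (0,1) (0,2) (0,3) (0,5) (1,0) (1,1) (1,2) (1,3) (1,4) (1,5) (2,1) (2,2) (2,3) (3,0) (3,2) (3,4) (4,1) (4,2) (5,0) (5,1) (5,2) (5,3) (5,4) (5,5)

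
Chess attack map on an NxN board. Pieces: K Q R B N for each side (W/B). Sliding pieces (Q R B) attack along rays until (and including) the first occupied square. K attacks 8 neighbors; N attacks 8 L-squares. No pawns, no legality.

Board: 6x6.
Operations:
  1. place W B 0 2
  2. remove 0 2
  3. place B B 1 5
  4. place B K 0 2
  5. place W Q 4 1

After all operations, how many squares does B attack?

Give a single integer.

Op 1: place WB@(0,2)
Op 2: remove (0,2)
Op 3: place BB@(1,5)
Op 4: place BK@(0,2)
Op 5: place WQ@(4,1)
Per-piece attacks for B:
  BK@(0,2): attacks (0,3) (0,1) (1,2) (1,3) (1,1)
  BB@(1,5): attacks (2,4) (3,3) (4,2) (5,1) (0,4)
Union (10 distinct): (0,1) (0,3) (0,4) (1,1) (1,2) (1,3) (2,4) (3,3) (4,2) (5,1)

Answer: 10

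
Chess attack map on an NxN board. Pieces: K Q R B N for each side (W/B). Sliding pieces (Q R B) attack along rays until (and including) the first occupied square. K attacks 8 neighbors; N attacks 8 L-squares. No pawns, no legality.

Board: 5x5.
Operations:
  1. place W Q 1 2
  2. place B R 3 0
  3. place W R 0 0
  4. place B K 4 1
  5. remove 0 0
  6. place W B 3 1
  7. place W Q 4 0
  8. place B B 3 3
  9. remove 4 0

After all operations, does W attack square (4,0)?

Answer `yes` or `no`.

Op 1: place WQ@(1,2)
Op 2: place BR@(3,0)
Op 3: place WR@(0,0)
Op 4: place BK@(4,1)
Op 5: remove (0,0)
Op 6: place WB@(3,1)
Op 7: place WQ@(4,0)
Op 8: place BB@(3,3)
Op 9: remove (4,0)
Per-piece attacks for W:
  WQ@(1,2): attacks (1,3) (1,4) (1,1) (1,0) (2,2) (3,2) (4,2) (0,2) (2,3) (3,4) (2,1) (3,0) (0,3) (0,1) [ray(1,-1) blocked at (3,0)]
  WB@(3,1): attacks (4,2) (4,0) (2,2) (1,3) (0,4) (2,0)
W attacks (4,0): yes

Answer: yes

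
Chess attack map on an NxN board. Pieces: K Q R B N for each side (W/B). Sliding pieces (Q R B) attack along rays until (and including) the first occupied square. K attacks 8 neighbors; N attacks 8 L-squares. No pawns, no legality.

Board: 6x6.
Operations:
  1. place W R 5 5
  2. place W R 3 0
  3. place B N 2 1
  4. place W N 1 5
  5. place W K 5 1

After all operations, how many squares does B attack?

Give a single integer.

Op 1: place WR@(5,5)
Op 2: place WR@(3,0)
Op 3: place BN@(2,1)
Op 4: place WN@(1,5)
Op 5: place WK@(5,1)
Per-piece attacks for B:
  BN@(2,1): attacks (3,3) (4,2) (1,3) (0,2) (4,0) (0,0)
Union (6 distinct): (0,0) (0,2) (1,3) (3,3) (4,0) (4,2)

Answer: 6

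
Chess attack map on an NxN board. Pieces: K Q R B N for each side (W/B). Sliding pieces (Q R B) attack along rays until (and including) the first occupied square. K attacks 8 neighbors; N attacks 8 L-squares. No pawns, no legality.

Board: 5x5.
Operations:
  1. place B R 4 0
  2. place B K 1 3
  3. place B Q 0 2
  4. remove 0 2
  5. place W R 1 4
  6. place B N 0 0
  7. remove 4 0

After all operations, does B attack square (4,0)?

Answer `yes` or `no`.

Op 1: place BR@(4,0)
Op 2: place BK@(1,3)
Op 3: place BQ@(0,2)
Op 4: remove (0,2)
Op 5: place WR@(1,4)
Op 6: place BN@(0,0)
Op 7: remove (4,0)
Per-piece attacks for B:
  BN@(0,0): attacks (1,2) (2,1)
  BK@(1,3): attacks (1,4) (1,2) (2,3) (0,3) (2,4) (2,2) (0,4) (0,2)
B attacks (4,0): no

Answer: no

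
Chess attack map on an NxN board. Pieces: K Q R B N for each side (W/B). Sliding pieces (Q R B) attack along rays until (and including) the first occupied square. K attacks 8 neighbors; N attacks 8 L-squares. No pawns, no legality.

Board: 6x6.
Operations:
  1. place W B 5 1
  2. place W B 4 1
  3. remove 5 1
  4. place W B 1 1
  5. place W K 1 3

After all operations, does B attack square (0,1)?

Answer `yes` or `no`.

Answer: no

Derivation:
Op 1: place WB@(5,1)
Op 2: place WB@(4,1)
Op 3: remove (5,1)
Op 4: place WB@(1,1)
Op 5: place WK@(1,3)
Per-piece attacks for B:
B attacks (0,1): no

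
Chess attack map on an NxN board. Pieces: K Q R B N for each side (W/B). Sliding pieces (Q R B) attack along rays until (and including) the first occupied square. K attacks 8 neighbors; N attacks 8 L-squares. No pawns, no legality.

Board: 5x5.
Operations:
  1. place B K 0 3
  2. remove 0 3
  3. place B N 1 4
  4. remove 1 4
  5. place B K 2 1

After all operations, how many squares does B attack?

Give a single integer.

Answer: 8

Derivation:
Op 1: place BK@(0,3)
Op 2: remove (0,3)
Op 3: place BN@(1,4)
Op 4: remove (1,4)
Op 5: place BK@(2,1)
Per-piece attacks for B:
  BK@(2,1): attacks (2,2) (2,0) (3,1) (1,1) (3,2) (3,0) (1,2) (1,0)
Union (8 distinct): (1,0) (1,1) (1,2) (2,0) (2,2) (3,0) (3,1) (3,2)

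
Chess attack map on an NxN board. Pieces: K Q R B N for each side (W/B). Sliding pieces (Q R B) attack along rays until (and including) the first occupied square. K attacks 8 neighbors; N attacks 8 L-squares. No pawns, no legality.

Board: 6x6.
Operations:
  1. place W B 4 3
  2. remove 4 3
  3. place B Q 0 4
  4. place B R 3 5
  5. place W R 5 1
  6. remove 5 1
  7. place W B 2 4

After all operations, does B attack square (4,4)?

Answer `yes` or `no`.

Op 1: place WB@(4,3)
Op 2: remove (4,3)
Op 3: place BQ@(0,4)
Op 4: place BR@(3,5)
Op 5: place WR@(5,1)
Op 6: remove (5,1)
Op 7: place WB@(2,4)
Per-piece attacks for B:
  BQ@(0,4): attacks (0,5) (0,3) (0,2) (0,1) (0,0) (1,4) (2,4) (1,5) (1,3) (2,2) (3,1) (4,0) [ray(1,0) blocked at (2,4)]
  BR@(3,5): attacks (3,4) (3,3) (3,2) (3,1) (3,0) (4,5) (5,5) (2,5) (1,5) (0,5)
B attacks (4,4): no

Answer: no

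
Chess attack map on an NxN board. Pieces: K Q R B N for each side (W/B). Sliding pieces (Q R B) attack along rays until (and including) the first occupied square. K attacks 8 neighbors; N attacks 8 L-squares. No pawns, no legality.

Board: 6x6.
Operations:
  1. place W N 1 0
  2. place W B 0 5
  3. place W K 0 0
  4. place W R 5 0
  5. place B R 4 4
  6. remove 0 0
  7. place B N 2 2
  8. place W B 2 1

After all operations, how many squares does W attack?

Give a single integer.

Answer: 20

Derivation:
Op 1: place WN@(1,0)
Op 2: place WB@(0,5)
Op 3: place WK@(0,0)
Op 4: place WR@(5,0)
Op 5: place BR@(4,4)
Op 6: remove (0,0)
Op 7: place BN@(2,2)
Op 8: place WB@(2,1)
Per-piece attacks for W:
  WB@(0,5): attacks (1,4) (2,3) (3,2) (4,1) (5,0) [ray(1,-1) blocked at (5,0)]
  WN@(1,0): attacks (2,2) (3,1) (0,2)
  WB@(2,1): attacks (3,2) (4,3) (5,4) (3,0) (1,2) (0,3) (1,0) [ray(-1,-1) blocked at (1,0)]
  WR@(5,0): attacks (5,1) (5,2) (5,3) (5,4) (5,5) (4,0) (3,0) (2,0) (1,0) [ray(-1,0) blocked at (1,0)]
Union (20 distinct): (0,2) (0,3) (1,0) (1,2) (1,4) (2,0) (2,2) (2,3) (3,0) (3,1) (3,2) (4,0) (4,1) (4,3) (5,0) (5,1) (5,2) (5,3) (5,4) (5,5)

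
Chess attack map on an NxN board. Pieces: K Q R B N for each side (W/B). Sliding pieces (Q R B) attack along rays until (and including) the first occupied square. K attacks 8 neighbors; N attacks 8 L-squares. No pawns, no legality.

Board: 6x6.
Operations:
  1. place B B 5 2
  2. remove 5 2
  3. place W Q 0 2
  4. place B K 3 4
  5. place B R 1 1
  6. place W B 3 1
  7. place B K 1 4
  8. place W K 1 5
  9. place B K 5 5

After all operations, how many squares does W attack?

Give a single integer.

Op 1: place BB@(5,2)
Op 2: remove (5,2)
Op 3: place WQ@(0,2)
Op 4: place BK@(3,4)
Op 5: place BR@(1,1)
Op 6: place WB@(3,1)
Op 7: place BK@(1,4)
Op 8: place WK@(1,5)
Op 9: place BK@(5,5)
Per-piece attacks for W:
  WQ@(0,2): attacks (0,3) (0,4) (0,5) (0,1) (0,0) (1,2) (2,2) (3,2) (4,2) (5,2) (1,3) (2,4) (3,5) (1,1) [ray(1,-1) blocked at (1,1)]
  WK@(1,5): attacks (1,4) (2,5) (0,5) (2,4) (0,4)
  WB@(3,1): attacks (4,2) (5,3) (4,0) (2,2) (1,3) (0,4) (2,0)
Union (19 distinct): (0,0) (0,1) (0,3) (0,4) (0,5) (1,1) (1,2) (1,3) (1,4) (2,0) (2,2) (2,4) (2,5) (3,2) (3,5) (4,0) (4,2) (5,2) (5,3)

Answer: 19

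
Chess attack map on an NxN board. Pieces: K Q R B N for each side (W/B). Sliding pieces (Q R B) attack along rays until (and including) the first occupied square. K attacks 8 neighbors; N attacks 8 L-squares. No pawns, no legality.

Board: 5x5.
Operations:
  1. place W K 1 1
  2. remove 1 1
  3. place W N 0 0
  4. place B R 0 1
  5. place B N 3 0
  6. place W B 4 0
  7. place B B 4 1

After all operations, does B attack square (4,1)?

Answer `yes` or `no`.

Op 1: place WK@(1,1)
Op 2: remove (1,1)
Op 3: place WN@(0,0)
Op 4: place BR@(0,1)
Op 5: place BN@(3,0)
Op 6: place WB@(4,0)
Op 7: place BB@(4,1)
Per-piece attacks for B:
  BR@(0,1): attacks (0,2) (0,3) (0,4) (0,0) (1,1) (2,1) (3,1) (4,1) [ray(0,-1) blocked at (0,0); ray(1,0) blocked at (4,1)]
  BN@(3,0): attacks (4,2) (2,2) (1,1)
  BB@(4,1): attacks (3,2) (2,3) (1,4) (3,0) [ray(-1,-1) blocked at (3,0)]
B attacks (4,1): yes

Answer: yes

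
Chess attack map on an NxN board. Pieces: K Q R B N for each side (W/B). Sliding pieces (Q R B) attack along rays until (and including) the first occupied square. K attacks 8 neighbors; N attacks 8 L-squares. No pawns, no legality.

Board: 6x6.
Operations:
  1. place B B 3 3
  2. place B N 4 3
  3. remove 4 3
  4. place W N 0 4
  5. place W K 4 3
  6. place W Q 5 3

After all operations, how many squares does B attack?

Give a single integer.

Op 1: place BB@(3,3)
Op 2: place BN@(4,3)
Op 3: remove (4,3)
Op 4: place WN@(0,4)
Op 5: place WK@(4,3)
Op 6: place WQ@(5,3)
Per-piece attacks for B:
  BB@(3,3): attacks (4,4) (5,5) (4,2) (5,1) (2,4) (1,5) (2,2) (1,1) (0,0)
Union (9 distinct): (0,0) (1,1) (1,5) (2,2) (2,4) (4,2) (4,4) (5,1) (5,5)

Answer: 9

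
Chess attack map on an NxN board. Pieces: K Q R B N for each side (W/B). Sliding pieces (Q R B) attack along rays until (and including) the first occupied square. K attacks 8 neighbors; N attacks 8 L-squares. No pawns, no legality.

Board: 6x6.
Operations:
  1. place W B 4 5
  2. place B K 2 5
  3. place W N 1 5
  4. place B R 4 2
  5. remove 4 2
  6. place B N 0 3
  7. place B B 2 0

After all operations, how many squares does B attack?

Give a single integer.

Answer: 11

Derivation:
Op 1: place WB@(4,5)
Op 2: place BK@(2,5)
Op 3: place WN@(1,5)
Op 4: place BR@(4,2)
Op 5: remove (4,2)
Op 6: place BN@(0,3)
Op 7: place BB@(2,0)
Per-piece attacks for B:
  BN@(0,3): attacks (1,5) (2,4) (1,1) (2,2)
  BB@(2,0): attacks (3,1) (4,2) (5,3) (1,1) (0,2)
  BK@(2,5): attacks (2,4) (3,5) (1,5) (3,4) (1,4)
Union (11 distinct): (0,2) (1,1) (1,4) (1,5) (2,2) (2,4) (3,1) (3,4) (3,5) (4,2) (5,3)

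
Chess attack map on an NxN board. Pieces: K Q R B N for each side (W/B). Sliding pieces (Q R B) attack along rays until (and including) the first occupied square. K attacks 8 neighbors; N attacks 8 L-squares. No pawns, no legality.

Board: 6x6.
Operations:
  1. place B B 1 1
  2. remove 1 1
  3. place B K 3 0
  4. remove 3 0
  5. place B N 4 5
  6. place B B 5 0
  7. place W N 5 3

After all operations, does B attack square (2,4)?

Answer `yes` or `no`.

Answer: yes

Derivation:
Op 1: place BB@(1,1)
Op 2: remove (1,1)
Op 3: place BK@(3,0)
Op 4: remove (3,0)
Op 5: place BN@(4,5)
Op 6: place BB@(5,0)
Op 7: place WN@(5,3)
Per-piece attacks for B:
  BN@(4,5): attacks (5,3) (3,3) (2,4)
  BB@(5,0): attacks (4,1) (3,2) (2,3) (1,4) (0,5)
B attacks (2,4): yes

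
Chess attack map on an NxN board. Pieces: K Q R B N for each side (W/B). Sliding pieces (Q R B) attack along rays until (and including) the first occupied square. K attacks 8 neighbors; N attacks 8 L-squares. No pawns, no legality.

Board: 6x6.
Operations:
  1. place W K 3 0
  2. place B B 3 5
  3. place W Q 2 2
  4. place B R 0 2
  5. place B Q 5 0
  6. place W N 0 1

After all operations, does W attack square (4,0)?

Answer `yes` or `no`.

Op 1: place WK@(3,0)
Op 2: place BB@(3,5)
Op 3: place WQ@(2,2)
Op 4: place BR@(0,2)
Op 5: place BQ@(5,0)
Op 6: place WN@(0,1)
Per-piece attacks for W:
  WN@(0,1): attacks (1,3) (2,2) (2,0)
  WQ@(2,2): attacks (2,3) (2,4) (2,5) (2,1) (2,0) (3,2) (4,2) (5,2) (1,2) (0,2) (3,3) (4,4) (5,5) (3,1) (4,0) (1,3) (0,4) (1,1) (0,0) [ray(-1,0) blocked at (0,2)]
  WK@(3,0): attacks (3,1) (4,0) (2,0) (4,1) (2,1)
W attacks (4,0): yes

Answer: yes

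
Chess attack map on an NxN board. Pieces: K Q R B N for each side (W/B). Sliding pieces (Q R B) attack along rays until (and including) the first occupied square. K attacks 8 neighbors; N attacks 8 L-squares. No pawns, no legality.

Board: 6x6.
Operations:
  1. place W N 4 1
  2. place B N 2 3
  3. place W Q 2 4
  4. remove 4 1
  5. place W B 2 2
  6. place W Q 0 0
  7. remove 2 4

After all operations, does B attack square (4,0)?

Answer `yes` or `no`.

Answer: no

Derivation:
Op 1: place WN@(4,1)
Op 2: place BN@(2,3)
Op 3: place WQ@(2,4)
Op 4: remove (4,1)
Op 5: place WB@(2,2)
Op 6: place WQ@(0,0)
Op 7: remove (2,4)
Per-piece attacks for B:
  BN@(2,3): attacks (3,5) (4,4) (1,5) (0,4) (3,1) (4,2) (1,1) (0,2)
B attacks (4,0): no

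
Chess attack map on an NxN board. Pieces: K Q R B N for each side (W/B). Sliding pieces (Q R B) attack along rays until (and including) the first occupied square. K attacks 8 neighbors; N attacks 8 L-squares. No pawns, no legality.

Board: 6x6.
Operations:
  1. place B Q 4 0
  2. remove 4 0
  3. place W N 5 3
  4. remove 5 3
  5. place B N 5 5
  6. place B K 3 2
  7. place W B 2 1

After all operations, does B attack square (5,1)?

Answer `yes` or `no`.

Answer: no

Derivation:
Op 1: place BQ@(4,0)
Op 2: remove (4,0)
Op 3: place WN@(5,3)
Op 4: remove (5,3)
Op 5: place BN@(5,5)
Op 6: place BK@(3,2)
Op 7: place WB@(2,1)
Per-piece attacks for B:
  BK@(3,2): attacks (3,3) (3,1) (4,2) (2,2) (4,3) (4,1) (2,3) (2,1)
  BN@(5,5): attacks (4,3) (3,4)
B attacks (5,1): no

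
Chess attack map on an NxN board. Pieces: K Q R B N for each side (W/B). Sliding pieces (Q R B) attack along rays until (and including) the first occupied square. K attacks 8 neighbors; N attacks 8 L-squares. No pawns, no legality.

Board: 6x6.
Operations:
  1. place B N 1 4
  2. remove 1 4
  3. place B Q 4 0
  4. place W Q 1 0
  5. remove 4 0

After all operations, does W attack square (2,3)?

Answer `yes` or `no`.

Answer: no

Derivation:
Op 1: place BN@(1,4)
Op 2: remove (1,4)
Op 3: place BQ@(4,0)
Op 4: place WQ@(1,0)
Op 5: remove (4,0)
Per-piece attacks for W:
  WQ@(1,0): attacks (1,1) (1,2) (1,3) (1,4) (1,5) (2,0) (3,0) (4,0) (5,0) (0,0) (2,1) (3,2) (4,3) (5,4) (0,1)
W attacks (2,3): no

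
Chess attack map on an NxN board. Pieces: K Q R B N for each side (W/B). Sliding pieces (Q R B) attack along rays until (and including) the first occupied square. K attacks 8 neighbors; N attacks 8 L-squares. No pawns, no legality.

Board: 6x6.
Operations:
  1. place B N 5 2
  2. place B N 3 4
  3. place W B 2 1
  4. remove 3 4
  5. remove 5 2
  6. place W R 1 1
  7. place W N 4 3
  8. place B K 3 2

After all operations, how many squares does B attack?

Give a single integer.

Answer: 8

Derivation:
Op 1: place BN@(5,2)
Op 2: place BN@(3,4)
Op 3: place WB@(2,1)
Op 4: remove (3,4)
Op 5: remove (5,2)
Op 6: place WR@(1,1)
Op 7: place WN@(4,3)
Op 8: place BK@(3,2)
Per-piece attacks for B:
  BK@(3,2): attacks (3,3) (3,1) (4,2) (2,2) (4,3) (4,1) (2,3) (2,1)
Union (8 distinct): (2,1) (2,2) (2,3) (3,1) (3,3) (4,1) (4,2) (4,3)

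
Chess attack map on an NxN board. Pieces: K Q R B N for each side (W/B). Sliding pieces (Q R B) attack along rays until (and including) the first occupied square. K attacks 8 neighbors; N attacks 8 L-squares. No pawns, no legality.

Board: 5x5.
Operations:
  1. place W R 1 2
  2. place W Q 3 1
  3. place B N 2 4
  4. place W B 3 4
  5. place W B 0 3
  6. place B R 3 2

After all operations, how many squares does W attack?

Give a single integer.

Op 1: place WR@(1,2)
Op 2: place WQ@(3,1)
Op 3: place BN@(2,4)
Op 4: place WB@(3,4)
Op 5: place WB@(0,3)
Op 6: place BR@(3,2)
Per-piece attacks for W:
  WB@(0,3): attacks (1,4) (1,2) [ray(1,-1) blocked at (1,2)]
  WR@(1,2): attacks (1,3) (1,4) (1,1) (1,0) (2,2) (3,2) (0,2) [ray(1,0) blocked at (3,2)]
  WQ@(3,1): attacks (3,2) (3,0) (4,1) (2,1) (1,1) (0,1) (4,2) (4,0) (2,2) (1,3) (0,4) (2,0) [ray(0,1) blocked at (3,2)]
  WB@(3,4): attacks (4,3) (2,3) (1,2) [ray(-1,-1) blocked at (1,2)]
Union (18 distinct): (0,1) (0,2) (0,4) (1,0) (1,1) (1,2) (1,3) (1,4) (2,0) (2,1) (2,2) (2,3) (3,0) (3,2) (4,0) (4,1) (4,2) (4,3)

Answer: 18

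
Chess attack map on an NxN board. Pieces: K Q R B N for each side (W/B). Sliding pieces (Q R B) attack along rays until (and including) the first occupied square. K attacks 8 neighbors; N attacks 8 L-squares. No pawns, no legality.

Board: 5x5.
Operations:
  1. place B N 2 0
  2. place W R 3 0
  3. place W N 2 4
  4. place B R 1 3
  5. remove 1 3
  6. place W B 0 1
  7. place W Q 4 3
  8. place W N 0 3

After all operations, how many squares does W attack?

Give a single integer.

Answer: 19

Derivation:
Op 1: place BN@(2,0)
Op 2: place WR@(3,0)
Op 3: place WN@(2,4)
Op 4: place BR@(1,3)
Op 5: remove (1,3)
Op 6: place WB@(0,1)
Op 7: place WQ@(4,3)
Op 8: place WN@(0,3)
Per-piece attacks for W:
  WB@(0,1): attacks (1,2) (2,3) (3,4) (1,0)
  WN@(0,3): attacks (2,4) (1,1) (2,2)
  WN@(2,4): attacks (3,2) (4,3) (1,2) (0,3)
  WR@(3,0): attacks (3,1) (3,2) (3,3) (3,4) (4,0) (2,0) [ray(-1,0) blocked at (2,0)]
  WQ@(4,3): attacks (4,4) (4,2) (4,1) (4,0) (3,3) (2,3) (1,3) (0,3) (3,4) (3,2) (2,1) (1,0) [ray(-1,0) blocked at (0,3)]
Union (19 distinct): (0,3) (1,0) (1,1) (1,2) (1,3) (2,0) (2,1) (2,2) (2,3) (2,4) (3,1) (3,2) (3,3) (3,4) (4,0) (4,1) (4,2) (4,3) (4,4)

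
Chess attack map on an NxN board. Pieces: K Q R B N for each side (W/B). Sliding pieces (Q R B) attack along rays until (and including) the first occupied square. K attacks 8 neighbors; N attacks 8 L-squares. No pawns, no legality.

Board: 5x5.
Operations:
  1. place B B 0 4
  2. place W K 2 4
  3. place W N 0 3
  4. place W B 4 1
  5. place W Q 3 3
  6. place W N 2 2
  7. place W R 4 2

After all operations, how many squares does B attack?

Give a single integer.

Op 1: place BB@(0,4)
Op 2: place WK@(2,4)
Op 3: place WN@(0,3)
Op 4: place WB@(4,1)
Op 5: place WQ@(3,3)
Op 6: place WN@(2,2)
Op 7: place WR@(4,2)
Per-piece attacks for B:
  BB@(0,4): attacks (1,3) (2,2) [ray(1,-1) blocked at (2,2)]
Union (2 distinct): (1,3) (2,2)

Answer: 2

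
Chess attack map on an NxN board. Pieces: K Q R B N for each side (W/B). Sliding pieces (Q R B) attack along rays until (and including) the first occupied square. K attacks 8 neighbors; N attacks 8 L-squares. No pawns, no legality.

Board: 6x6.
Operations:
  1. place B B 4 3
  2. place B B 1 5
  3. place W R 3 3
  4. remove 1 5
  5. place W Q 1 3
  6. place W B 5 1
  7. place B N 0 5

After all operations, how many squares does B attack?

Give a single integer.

Answer: 9

Derivation:
Op 1: place BB@(4,3)
Op 2: place BB@(1,5)
Op 3: place WR@(3,3)
Op 4: remove (1,5)
Op 5: place WQ@(1,3)
Op 6: place WB@(5,1)
Op 7: place BN@(0,5)
Per-piece attacks for B:
  BN@(0,5): attacks (1,3) (2,4)
  BB@(4,3): attacks (5,4) (5,2) (3,4) (2,5) (3,2) (2,1) (1,0)
Union (9 distinct): (1,0) (1,3) (2,1) (2,4) (2,5) (3,2) (3,4) (5,2) (5,4)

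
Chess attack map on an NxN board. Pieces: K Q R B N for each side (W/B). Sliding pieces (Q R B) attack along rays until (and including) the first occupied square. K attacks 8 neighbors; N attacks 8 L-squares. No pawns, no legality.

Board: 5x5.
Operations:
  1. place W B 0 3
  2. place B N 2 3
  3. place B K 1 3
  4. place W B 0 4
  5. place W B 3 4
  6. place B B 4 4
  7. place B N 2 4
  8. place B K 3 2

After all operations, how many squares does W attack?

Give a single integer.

Answer: 7

Derivation:
Op 1: place WB@(0,3)
Op 2: place BN@(2,3)
Op 3: place BK@(1,3)
Op 4: place WB@(0,4)
Op 5: place WB@(3,4)
Op 6: place BB@(4,4)
Op 7: place BN@(2,4)
Op 8: place BK@(3,2)
Per-piece attacks for W:
  WB@(0,3): attacks (1,4) (1,2) (2,1) (3,0)
  WB@(0,4): attacks (1,3) [ray(1,-1) blocked at (1,3)]
  WB@(3,4): attacks (4,3) (2,3) [ray(-1,-1) blocked at (2,3)]
Union (7 distinct): (1,2) (1,3) (1,4) (2,1) (2,3) (3,0) (4,3)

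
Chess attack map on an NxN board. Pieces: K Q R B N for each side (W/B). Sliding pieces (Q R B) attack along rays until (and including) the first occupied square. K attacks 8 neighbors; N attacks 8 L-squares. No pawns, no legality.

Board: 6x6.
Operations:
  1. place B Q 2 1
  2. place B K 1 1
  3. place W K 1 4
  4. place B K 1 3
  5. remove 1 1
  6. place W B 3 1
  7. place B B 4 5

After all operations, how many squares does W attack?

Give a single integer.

Answer: 13

Derivation:
Op 1: place BQ@(2,1)
Op 2: place BK@(1,1)
Op 3: place WK@(1,4)
Op 4: place BK@(1,3)
Op 5: remove (1,1)
Op 6: place WB@(3,1)
Op 7: place BB@(4,5)
Per-piece attacks for W:
  WK@(1,4): attacks (1,5) (1,3) (2,4) (0,4) (2,5) (2,3) (0,5) (0,3)
  WB@(3,1): attacks (4,2) (5,3) (4,0) (2,2) (1,3) (2,0) [ray(-1,1) blocked at (1,3)]
Union (13 distinct): (0,3) (0,4) (0,5) (1,3) (1,5) (2,0) (2,2) (2,3) (2,4) (2,5) (4,0) (4,2) (5,3)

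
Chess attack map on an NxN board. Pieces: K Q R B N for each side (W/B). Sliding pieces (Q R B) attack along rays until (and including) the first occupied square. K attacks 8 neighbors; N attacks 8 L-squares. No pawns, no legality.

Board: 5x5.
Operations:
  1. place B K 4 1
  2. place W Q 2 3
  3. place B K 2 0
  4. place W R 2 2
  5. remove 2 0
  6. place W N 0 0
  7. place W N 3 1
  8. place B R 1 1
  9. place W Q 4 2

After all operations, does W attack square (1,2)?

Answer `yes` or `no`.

Op 1: place BK@(4,1)
Op 2: place WQ@(2,3)
Op 3: place BK@(2,0)
Op 4: place WR@(2,2)
Op 5: remove (2,0)
Op 6: place WN@(0,0)
Op 7: place WN@(3,1)
Op 8: place BR@(1,1)
Op 9: place WQ@(4,2)
Per-piece attacks for W:
  WN@(0,0): attacks (1,2) (2,1)
  WR@(2,2): attacks (2,3) (2,1) (2,0) (3,2) (4,2) (1,2) (0,2) [ray(0,1) blocked at (2,3); ray(1,0) blocked at (4,2)]
  WQ@(2,3): attacks (2,4) (2,2) (3,3) (4,3) (1,3) (0,3) (3,4) (3,2) (4,1) (1,4) (1,2) (0,1) [ray(0,-1) blocked at (2,2); ray(1,-1) blocked at (4,1)]
  WN@(3,1): attacks (4,3) (2,3) (1,2) (1,0)
  WQ@(4,2): attacks (4,3) (4,4) (4,1) (3,2) (2,2) (3,3) (2,4) (3,1) [ray(0,-1) blocked at (4,1); ray(-1,0) blocked at (2,2); ray(-1,-1) blocked at (3,1)]
W attacks (1,2): yes

Answer: yes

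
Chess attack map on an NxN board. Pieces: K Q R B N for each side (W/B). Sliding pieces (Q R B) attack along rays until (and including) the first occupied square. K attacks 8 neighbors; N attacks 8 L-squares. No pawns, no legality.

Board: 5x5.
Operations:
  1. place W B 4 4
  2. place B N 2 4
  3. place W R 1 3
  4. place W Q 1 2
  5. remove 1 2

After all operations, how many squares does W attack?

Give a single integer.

Op 1: place WB@(4,4)
Op 2: place BN@(2,4)
Op 3: place WR@(1,3)
Op 4: place WQ@(1,2)
Op 5: remove (1,2)
Per-piece attacks for W:
  WR@(1,3): attacks (1,4) (1,2) (1,1) (1,0) (2,3) (3,3) (4,3) (0,3)
  WB@(4,4): attacks (3,3) (2,2) (1,1) (0,0)
Union (10 distinct): (0,0) (0,3) (1,0) (1,1) (1,2) (1,4) (2,2) (2,3) (3,3) (4,3)

Answer: 10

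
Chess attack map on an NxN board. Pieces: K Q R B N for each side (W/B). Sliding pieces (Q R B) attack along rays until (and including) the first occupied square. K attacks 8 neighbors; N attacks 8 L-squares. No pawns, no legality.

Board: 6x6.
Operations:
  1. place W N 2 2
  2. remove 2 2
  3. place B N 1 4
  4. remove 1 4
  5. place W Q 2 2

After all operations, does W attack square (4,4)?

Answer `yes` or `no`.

Answer: yes

Derivation:
Op 1: place WN@(2,2)
Op 2: remove (2,2)
Op 3: place BN@(1,4)
Op 4: remove (1,4)
Op 5: place WQ@(2,2)
Per-piece attacks for W:
  WQ@(2,2): attacks (2,3) (2,4) (2,5) (2,1) (2,0) (3,2) (4,2) (5,2) (1,2) (0,2) (3,3) (4,4) (5,5) (3,1) (4,0) (1,3) (0,4) (1,1) (0,0)
W attacks (4,4): yes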